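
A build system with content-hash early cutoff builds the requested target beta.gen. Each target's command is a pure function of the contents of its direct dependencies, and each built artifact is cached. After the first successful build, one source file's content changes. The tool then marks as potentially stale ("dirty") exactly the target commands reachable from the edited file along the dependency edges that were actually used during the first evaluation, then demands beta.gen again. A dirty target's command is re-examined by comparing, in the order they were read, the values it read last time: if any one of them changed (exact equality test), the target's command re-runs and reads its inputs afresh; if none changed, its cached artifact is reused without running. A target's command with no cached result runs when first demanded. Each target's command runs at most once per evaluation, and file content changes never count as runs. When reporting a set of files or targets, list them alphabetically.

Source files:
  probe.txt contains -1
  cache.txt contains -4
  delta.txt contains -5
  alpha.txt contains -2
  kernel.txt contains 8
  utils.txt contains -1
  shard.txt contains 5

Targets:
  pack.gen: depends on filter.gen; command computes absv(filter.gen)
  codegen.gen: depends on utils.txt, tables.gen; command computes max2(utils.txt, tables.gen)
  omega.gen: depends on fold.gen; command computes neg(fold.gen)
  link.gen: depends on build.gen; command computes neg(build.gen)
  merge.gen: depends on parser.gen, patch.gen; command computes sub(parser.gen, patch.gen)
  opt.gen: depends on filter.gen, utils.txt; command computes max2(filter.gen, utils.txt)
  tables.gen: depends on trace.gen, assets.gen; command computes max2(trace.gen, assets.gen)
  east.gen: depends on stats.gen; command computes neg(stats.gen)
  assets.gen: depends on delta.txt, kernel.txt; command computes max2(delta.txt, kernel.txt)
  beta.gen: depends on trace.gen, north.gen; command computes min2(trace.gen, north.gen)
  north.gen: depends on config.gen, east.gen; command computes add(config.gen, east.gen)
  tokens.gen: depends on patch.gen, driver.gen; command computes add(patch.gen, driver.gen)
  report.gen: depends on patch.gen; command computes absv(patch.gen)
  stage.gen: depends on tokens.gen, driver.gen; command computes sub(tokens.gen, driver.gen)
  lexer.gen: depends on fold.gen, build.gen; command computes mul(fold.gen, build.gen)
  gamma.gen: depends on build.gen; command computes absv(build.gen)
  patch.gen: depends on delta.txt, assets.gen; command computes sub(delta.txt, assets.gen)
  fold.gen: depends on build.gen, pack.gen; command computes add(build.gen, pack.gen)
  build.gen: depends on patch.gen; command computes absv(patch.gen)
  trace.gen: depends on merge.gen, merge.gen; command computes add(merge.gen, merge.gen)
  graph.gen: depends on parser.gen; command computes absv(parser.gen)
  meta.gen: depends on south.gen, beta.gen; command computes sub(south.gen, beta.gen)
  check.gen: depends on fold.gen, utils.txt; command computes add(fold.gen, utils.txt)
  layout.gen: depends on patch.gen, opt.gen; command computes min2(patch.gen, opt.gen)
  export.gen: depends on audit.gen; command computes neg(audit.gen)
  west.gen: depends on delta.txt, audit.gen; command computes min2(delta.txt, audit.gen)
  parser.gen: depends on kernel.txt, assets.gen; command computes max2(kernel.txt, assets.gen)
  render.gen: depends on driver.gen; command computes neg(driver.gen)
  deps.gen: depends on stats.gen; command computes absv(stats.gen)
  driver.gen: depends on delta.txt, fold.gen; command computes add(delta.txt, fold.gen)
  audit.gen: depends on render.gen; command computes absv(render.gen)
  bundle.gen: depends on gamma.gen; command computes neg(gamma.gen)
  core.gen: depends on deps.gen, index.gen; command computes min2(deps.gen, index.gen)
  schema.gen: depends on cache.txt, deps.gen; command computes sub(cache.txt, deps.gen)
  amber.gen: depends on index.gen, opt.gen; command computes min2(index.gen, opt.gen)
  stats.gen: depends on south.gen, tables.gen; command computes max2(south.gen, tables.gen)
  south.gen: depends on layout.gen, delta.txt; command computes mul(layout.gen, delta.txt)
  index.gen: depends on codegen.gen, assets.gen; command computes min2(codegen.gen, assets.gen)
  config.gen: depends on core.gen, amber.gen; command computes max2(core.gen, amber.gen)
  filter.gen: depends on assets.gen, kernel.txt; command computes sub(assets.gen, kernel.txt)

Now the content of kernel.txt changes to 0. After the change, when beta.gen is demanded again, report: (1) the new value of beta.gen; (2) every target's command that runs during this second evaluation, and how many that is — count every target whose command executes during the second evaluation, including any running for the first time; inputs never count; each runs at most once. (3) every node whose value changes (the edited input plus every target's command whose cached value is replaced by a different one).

New value of beta.gen: -25.
Target commands that run: amber.gen, assets.gen, beta.gen, codegen.gen, config.gen, core.gen, deps.gen, east.gen, filter.gen, index.gen, layout.gen, merge.gen, north.gen, parser.gen, patch.gen, south.gen, stats.gen, tables.gen, trace.gen — 19 in total.
Values that change: assets.gen, beta.gen, codegen.gen, config.gen, core.gen, deps.gen, east.gen, index.gen, kernel.txt, layout.gen, merge.gen, north.gen, parser.gen, patch.gen, south.gen, stats.gen, tables.gen, trace.gen.
Key observation: the cutoff stops propagation at opt.gen — its inputs' values are unchanged, so it reuses its cache.

First evaluation (everything demanded from the output):
  assets.gen = max2(-5, 8) = 8
  filter.gen = sub(8, 8) = 0
  opt.gen = max2(0, -1) = 0
  parser.gen = max2(8, 8) = 8
  patch.gen = sub(-5, 8) = -13
  layout.gen = min2(-13, 0) = -13
  merge.gen = sub(8, -13) = 21
  south.gen = mul(-13, -5) = 65
  trace.gen = add(21, 21) = 42
  tables.gen = max2(42, 8) = 42
  codegen.gen = max2(-1, 42) = 42
  index.gen = min2(42, 8) = 8
  amber.gen = min2(8, 0) = 0
  stats.gen = max2(65, 42) = 65
  deps.gen = absv(65) = 65
  core.gen = min2(65, 8) = 8
  config.gen = max2(8, 0) = 8
  east.gen = neg(65) = -65
  north.gen = add(8, -65) = -57
  beta.gen = min2(42, -57) = -57

Propagation after the edit:
  assets.gen: runs — kernel.txt 8->0; result 0.
  filter.gen: runs — assets.gen 8->0; kernel.txt 8->0; result 0 (same value as before).
  opt.gen: checked — values it read are unchanged (filter.gen unchanged, utils.txt unchanged); reused cached 0 without running.
  parser.gen: runs — kernel.txt 8->0; assets.gen 8->0; result 0.
  patch.gen: runs — assets.gen 8->0; result -5.
  layout.gen: runs — patch.gen -13->-5; result -5.
  merge.gen: runs — parser.gen 8->0; patch.gen -13->-5; result 5.
  south.gen: runs — layout.gen -13->-5; result 25.
  trace.gen: runs — merge.gen 21->5; merge.gen 21->5; result 10.
  tables.gen: runs — trace.gen 42->10; assets.gen 8->0; result 10.
  codegen.gen: runs — tables.gen 42->10; result 10.
  index.gen: runs — codegen.gen 42->10; assets.gen 8->0; result 0.
  amber.gen: runs — index.gen 8->0; result 0 (same value as before).
  stats.gen: runs — south.gen 65->25; tables.gen 42->10; result 25.
  deps.gen: runs — stats.gen 65->25; result 25.
  core.gen: runs — deps.gen 65->25; index.gen 8->0; result 0.
  config.gen: runs — core.gen 8->0; result 0.
  east.gen: runs — stats.gen 65->25; result -25.
  north.gen: runs — config.gen 8->0; east.gen -65->-25; result -25.
  beta.gen: runs — trace.gen 42->10; north.gen -57->-25; result -25.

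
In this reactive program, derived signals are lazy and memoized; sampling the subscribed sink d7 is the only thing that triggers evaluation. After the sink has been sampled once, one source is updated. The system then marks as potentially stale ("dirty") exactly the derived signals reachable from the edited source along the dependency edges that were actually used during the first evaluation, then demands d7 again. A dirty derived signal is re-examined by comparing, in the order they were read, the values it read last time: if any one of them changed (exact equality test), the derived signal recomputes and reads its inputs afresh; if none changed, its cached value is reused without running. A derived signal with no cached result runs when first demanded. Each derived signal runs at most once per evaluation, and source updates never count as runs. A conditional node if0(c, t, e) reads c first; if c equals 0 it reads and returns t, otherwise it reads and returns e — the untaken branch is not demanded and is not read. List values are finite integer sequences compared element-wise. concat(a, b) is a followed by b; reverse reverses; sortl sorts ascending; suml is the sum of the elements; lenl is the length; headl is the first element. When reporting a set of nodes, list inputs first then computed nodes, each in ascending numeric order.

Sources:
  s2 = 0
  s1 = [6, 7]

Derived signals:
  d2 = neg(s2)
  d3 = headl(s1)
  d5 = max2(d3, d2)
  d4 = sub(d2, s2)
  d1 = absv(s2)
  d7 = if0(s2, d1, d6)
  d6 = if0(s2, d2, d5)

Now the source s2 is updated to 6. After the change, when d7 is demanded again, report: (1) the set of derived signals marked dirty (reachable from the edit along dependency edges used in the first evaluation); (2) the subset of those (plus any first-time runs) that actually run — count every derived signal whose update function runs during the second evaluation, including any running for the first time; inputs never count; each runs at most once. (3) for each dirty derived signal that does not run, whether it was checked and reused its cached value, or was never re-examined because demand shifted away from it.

The edit dirties: d1, d7.
5 derived signals run: d2, d3, d5, d6, d7.
Unvisited dirty nodes (no longer demanded): d1.
Note the branch switch — demand abandons d1, which is never re-examined.

First demand of the output computes:
  d1 = absv(0) = 0
  d7 = if0(s2=0 -> then branch d1) = 0

After the edit, cleaning proceeds:
  d1: stays stale; no demand reaches it after the flip.
  d2: had never run; runs now, result -6.
  d3: had never run; runs now, result 6.
  d5: had never run; runs now, result 6.
  d6: had never run; runs now, result 6.
  d7: a read changed (s2 0->6) — executes, giving 6.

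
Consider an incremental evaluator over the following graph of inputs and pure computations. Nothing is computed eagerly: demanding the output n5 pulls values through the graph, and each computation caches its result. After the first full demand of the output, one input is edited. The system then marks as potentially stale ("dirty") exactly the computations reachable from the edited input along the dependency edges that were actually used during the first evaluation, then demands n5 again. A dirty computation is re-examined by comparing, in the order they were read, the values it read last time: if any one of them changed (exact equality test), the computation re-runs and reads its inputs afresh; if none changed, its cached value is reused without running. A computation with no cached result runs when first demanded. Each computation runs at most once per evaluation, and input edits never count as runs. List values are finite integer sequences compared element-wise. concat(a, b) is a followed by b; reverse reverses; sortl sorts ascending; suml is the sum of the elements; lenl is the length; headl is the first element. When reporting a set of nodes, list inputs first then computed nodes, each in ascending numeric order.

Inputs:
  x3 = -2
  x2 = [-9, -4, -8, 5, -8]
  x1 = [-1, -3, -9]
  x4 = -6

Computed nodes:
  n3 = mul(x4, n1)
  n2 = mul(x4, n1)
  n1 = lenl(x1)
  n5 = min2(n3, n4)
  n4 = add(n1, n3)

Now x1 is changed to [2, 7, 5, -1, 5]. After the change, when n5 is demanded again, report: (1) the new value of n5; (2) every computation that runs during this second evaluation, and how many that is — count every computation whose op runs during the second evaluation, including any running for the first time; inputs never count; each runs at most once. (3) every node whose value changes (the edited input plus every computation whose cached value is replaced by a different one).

n5 now evaluates to -30.
Run set: n1, n3, n4, n5 (4 run).
Changed values: x1, n1, n3, n4, n5.

Initial pass — values computed on the first demand:
  n1 = lenl([-1, -3, -9]) = 3
  n3 = mul(-6, 3) = -18
  n4 = add(3, -18) = -15
  n5 = min2(-18, -15) = -18

Second demand — change propagation:
  n1: re-runs because x1 [-1, -3, -9]->[2, 7, 5, -1, 5]; new result 5.
  n3: re-runs because n1 3->5; new result -30.
  n4: re-runs because n1 3->5; n3 -18->-30; new result -25.
  n5: re-runs because n3 -18->-30; n4 -15->-25; new result -30.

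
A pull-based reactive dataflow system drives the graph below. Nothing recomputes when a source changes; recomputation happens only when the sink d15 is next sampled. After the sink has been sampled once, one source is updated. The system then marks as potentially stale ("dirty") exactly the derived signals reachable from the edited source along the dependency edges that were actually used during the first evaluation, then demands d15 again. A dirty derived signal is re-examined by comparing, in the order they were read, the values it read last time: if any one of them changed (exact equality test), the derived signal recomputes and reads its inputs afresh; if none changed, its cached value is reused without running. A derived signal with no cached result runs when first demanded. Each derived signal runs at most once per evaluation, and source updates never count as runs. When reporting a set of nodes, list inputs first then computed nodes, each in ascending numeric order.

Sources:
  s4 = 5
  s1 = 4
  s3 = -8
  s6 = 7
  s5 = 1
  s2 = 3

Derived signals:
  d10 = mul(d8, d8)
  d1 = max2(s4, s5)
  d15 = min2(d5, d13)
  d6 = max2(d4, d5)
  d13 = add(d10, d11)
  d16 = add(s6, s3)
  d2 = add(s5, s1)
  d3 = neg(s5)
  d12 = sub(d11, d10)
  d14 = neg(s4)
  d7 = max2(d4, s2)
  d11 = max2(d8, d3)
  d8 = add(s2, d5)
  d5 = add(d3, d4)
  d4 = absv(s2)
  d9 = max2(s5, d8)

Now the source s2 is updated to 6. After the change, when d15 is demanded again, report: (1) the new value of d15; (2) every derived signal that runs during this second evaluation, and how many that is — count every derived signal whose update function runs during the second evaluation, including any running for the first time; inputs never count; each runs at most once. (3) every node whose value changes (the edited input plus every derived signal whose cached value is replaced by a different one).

First evaluation (everything demanded from the output):
  d3 = neg(1) = -1
  d4 = absv(3) = 3
  d5 = add(-1, 3) = 2
  d8 = add(3, 2) = 5
  d10 = mul(5, 5) = 25
  d11 = max2(5, -1) = 5
  d13 = add(25, 5) = 30
  d15 = min2(2, 30) = 2

Propagation after the edit:
  d4: runs — s2 3->6; result 6.
  d5: runs — d4 3->6; result 5.
  d8: runs — s2 3->6; d5 2->5; result 11.
  d10: runs — d8 5->11; d8 5->11; result 121.
  d11: runs — d8 5->11; result 11.
  d13: runs — d10 25->121; d11 5->11; result 132.
  d15: runs — d5 2->5; d13 30->132; result 5.

New value of d15: 5.
Derived signals that run: d4, d5, d8, d10, d11, d13, d15 — 7 in total.
Values that change: s2, d4, d5, d8, d10, d11, d13, d15.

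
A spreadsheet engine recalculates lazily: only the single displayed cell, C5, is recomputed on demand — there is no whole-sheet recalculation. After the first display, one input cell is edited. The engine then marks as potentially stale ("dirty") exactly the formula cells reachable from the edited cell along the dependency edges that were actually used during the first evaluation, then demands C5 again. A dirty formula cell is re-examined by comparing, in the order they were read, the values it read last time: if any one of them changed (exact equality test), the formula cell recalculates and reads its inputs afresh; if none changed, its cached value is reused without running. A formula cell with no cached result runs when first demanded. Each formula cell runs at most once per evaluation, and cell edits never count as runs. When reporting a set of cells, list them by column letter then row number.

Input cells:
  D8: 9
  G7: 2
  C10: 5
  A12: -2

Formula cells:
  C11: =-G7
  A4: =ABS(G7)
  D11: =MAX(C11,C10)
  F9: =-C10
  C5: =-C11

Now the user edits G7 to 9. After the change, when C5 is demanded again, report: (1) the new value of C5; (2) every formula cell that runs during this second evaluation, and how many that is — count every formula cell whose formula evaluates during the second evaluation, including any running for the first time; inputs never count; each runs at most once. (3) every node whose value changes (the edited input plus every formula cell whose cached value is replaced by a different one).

New value of C5: 9.
Formula cells that run: C5, C11 — 2 in total.
Values that change: C5, C11, G7.

First evaluation (everything demanded from the output):
  C11 = -(2) = -2
  C5 = -(-2) = 2

Propagation after the edit:
  C11: runs — G7 2->9; result -9.
  C5: runs — C11 -2->-9; result 9.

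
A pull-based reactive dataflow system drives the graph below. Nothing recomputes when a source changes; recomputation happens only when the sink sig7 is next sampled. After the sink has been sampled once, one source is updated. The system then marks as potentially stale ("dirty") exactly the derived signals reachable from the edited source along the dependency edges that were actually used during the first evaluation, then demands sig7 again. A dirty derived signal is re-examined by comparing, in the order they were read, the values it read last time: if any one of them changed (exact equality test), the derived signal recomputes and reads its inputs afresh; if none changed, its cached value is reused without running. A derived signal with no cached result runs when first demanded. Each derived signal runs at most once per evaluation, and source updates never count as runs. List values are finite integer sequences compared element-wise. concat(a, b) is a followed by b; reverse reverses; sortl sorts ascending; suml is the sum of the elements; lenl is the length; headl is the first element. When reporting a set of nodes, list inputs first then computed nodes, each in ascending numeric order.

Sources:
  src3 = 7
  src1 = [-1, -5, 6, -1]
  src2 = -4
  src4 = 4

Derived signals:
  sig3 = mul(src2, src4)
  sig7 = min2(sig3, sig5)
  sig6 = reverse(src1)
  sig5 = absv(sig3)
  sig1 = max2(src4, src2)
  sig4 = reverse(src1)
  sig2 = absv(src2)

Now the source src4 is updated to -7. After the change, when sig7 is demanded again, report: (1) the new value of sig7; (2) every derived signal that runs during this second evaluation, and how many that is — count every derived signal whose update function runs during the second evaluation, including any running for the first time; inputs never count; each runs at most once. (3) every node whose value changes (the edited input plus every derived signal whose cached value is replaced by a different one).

New value of sig7: 28.
Derived signals that run: sig3, sig5, sig7 — 3 in total.
Values that change: src4, sig3, sig5, sig7.

First evaluation (everything demanded from the output):
  sig3 = mul(-4, 4) = -16
  sig5 = absv(-16) = 16
  sig7 = min2(-16, 16) = -16

Propagation after the edit:
  sig3: runs — src4 4->-7; result 28.
  sig5: runs — sig3 -16->28; result 28.
  sig7: runs — sig3 -16->28; sig5 16->28; result 28.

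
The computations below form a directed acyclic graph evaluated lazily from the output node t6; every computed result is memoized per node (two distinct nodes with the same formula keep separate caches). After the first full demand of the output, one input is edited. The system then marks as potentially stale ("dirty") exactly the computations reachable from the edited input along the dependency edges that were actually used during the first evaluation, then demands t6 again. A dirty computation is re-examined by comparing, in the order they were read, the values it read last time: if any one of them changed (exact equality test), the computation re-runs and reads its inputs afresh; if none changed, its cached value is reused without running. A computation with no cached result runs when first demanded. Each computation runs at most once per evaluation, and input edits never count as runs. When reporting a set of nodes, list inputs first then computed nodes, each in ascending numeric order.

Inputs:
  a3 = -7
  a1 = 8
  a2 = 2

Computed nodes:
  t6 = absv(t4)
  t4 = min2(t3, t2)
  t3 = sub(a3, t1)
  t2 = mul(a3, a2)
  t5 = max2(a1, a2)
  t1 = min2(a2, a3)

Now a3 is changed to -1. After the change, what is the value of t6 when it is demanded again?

First demand of the output computes:
  t1 = min2(2, -7) = -7
  t2 = mul(-7, 2) = -14
  t3 = sub(-7, -7) = 0
  t4 = min2(0, -14) = -14
  t6 = absv(-14) = 14

After the edit, cleaning proceeds:
  t1: a read changed (a3 -7->-1) — executes, giving -1.
  t2: a read changed (a3 -7->-1) — executes, giving -2.
  t3: a read changed (a3 -7->-1; t1 -7->-1) — executes, giving 0 — identical to its old value.
  t4: a read changed (t2 -14->-2) — executes, giving -2.
  t6: a read changed (t4 -14->-2) — executes, giving 2.

Demanding t6 again yields 2.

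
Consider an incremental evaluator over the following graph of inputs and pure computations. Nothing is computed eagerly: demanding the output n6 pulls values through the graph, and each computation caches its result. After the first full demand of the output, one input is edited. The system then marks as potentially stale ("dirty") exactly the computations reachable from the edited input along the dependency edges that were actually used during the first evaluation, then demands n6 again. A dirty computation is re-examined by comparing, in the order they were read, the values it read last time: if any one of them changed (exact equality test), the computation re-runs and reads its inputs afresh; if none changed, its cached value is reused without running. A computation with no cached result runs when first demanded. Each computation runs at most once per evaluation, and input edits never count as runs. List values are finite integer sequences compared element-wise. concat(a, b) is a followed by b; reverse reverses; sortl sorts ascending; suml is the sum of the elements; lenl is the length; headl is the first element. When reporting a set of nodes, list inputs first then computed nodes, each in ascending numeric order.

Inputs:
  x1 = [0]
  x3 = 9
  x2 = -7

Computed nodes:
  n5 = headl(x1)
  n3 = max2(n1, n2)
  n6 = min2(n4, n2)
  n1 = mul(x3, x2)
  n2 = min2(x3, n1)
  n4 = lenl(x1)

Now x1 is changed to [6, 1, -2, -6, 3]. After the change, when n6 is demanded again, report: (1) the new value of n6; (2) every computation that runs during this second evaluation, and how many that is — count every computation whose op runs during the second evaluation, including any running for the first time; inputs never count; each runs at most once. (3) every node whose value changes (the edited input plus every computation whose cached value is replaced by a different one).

n6 now evaluates to -63.
Run set: n4, n6 (2 run).
Changed values: x1, n4.

Initial pass — values computed on the first demand:
  n1 = mul(9, -7) = -63
  n2 = min2(9, -63) = -63
  n4 = lenl([0]) = 1
  n6 = min2(1, -63) = -63

Second demand — change propagation:
  n4: re-runs because x1 [0]->[6, 1, -2, -6, 3]; new result 5.
  n6: re-runs because n4 1->5; new result -63 (unchanged).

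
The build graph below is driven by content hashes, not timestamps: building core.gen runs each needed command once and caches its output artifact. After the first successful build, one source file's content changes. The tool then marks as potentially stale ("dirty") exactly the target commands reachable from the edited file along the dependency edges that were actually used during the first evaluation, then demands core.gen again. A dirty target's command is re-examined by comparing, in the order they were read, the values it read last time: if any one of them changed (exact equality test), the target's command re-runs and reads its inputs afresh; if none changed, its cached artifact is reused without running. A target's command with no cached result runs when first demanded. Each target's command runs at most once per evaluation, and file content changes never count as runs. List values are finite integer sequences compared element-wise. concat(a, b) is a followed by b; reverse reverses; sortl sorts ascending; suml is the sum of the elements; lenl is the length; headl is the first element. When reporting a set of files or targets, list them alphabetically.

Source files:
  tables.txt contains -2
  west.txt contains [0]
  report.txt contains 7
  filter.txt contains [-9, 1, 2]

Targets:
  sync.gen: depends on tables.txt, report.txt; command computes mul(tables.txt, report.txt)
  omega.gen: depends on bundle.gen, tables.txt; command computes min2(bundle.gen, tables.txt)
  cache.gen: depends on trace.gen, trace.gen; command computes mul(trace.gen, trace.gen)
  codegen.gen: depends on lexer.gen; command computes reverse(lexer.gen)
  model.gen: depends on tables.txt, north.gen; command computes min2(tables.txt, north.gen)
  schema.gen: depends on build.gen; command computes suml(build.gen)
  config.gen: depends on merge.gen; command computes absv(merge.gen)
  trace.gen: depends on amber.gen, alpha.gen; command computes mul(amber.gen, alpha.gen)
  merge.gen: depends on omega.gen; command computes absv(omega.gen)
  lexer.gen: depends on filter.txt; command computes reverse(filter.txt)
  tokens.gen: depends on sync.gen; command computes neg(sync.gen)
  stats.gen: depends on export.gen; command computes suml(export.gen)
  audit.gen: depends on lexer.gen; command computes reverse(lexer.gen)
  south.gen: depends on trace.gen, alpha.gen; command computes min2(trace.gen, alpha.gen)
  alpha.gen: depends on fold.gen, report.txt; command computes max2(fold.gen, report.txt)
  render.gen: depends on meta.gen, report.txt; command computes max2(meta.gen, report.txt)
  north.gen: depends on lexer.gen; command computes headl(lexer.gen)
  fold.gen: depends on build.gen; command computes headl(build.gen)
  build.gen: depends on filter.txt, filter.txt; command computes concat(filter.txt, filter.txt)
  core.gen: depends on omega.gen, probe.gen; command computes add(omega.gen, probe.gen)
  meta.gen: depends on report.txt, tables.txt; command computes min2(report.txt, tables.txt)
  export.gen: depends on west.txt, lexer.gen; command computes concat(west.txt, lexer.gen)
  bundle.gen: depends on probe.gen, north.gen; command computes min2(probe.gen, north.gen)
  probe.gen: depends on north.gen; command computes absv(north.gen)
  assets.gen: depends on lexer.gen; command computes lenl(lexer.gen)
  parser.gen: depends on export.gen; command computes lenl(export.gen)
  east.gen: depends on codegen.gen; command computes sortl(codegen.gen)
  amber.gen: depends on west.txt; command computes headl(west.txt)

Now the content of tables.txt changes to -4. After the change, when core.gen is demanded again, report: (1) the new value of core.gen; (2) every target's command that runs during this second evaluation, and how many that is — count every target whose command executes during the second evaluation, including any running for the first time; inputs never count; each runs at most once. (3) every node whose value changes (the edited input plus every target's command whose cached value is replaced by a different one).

core.gen now evaluates to -2.
Run set: core.gen, omega.gen (2 run).
Changed values: core.gen, omega.gen, tables.txt.

Initial pass — values computed on the first demand:
  lexer.gen = reverse([-9, 1, 2]) = [2, 1, -9]
  north.gen = headl([2, 1, -9]) = 2
  probe.gen = absv(2) = 2
  bundle.gen = min2(2, 2) = 2
  omega.gen = min2(2, -2) = -2
  core.gen = add(-2, 2) = 0

Second demand — change propagation:
  omega.gen: re-runs because tables.txt -2->-4; new result -4.
  core.gen: re-runs because omega.gen -2->-4; new result -2.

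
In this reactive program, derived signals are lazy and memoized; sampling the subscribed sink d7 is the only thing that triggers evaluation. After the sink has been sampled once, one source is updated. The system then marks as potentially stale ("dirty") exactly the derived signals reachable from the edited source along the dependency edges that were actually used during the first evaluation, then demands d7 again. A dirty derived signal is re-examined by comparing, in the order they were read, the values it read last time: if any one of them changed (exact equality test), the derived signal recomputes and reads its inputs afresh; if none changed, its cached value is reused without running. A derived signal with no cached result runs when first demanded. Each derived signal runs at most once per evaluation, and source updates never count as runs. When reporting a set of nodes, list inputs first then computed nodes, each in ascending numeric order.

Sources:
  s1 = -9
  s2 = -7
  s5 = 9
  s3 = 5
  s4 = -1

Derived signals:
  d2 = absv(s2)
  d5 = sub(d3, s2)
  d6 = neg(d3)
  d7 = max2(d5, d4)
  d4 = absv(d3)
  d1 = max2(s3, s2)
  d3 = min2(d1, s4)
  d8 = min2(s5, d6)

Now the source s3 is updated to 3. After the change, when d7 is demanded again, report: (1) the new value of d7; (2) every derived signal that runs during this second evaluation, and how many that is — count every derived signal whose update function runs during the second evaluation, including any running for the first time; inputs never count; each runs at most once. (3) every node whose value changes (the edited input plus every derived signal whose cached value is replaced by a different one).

Demanding d7 again yields 6.
2 derived signals run: d1, d3.
The nodes whose values change: s3, d1.
Note the absorption at d3: it re-runs yet its value is the same, leaving the output's value untouched.

First demand of the output computes:
  d1 = max2(5, -7) = 5
  d3 = min2(5, -1) = -1
  d4 = absv(-1) = 1
  d5 = sub(-1, -7) = 6
  d7 = max2(6, 1) = 6

After the edit, cleaning proceeds:
  d1: a read changed (s3 5->3) — executes, giving 3.
  d3: a read changed (d1 5->3) — executes, giving -1 — identical to its old value.
  d4: dirty, but its reads are unchanged (d3 unchanged); cached 1 stands.
  d5: dirty, but its reads are unchanged (d3 unchanged, s2 unchanged); cached 6 stands.
  d7: dirty, but its reads are unchanged (d5 unchanged, d4 unchanged); cached 6 stands.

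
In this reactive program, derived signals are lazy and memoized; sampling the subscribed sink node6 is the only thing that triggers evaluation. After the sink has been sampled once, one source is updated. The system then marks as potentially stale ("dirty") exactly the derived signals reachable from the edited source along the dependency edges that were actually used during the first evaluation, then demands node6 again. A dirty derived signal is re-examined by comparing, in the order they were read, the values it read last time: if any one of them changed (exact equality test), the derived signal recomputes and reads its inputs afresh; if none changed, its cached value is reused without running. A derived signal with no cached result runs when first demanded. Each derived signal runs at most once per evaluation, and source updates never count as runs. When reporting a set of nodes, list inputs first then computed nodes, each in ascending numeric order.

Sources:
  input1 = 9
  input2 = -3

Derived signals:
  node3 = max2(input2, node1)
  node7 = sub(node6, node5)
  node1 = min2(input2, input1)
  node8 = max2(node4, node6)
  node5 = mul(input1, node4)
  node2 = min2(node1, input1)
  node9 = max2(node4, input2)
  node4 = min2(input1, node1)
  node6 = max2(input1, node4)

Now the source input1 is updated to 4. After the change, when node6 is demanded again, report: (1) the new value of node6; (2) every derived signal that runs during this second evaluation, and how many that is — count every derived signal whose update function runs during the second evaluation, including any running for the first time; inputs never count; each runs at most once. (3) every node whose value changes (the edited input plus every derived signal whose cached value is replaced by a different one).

First demand of the output computes:
  node1 = min2(-3, 9) = -3
  node4 = min2(9, -3) = -3
  node6 = max2(9, -3) = 9

After the edit, cleaning proceeds:
  node1: a read changed (input1 9->4) — executes, giving -3 — identical to its old value.
  node4: a read changed (input1 9->4) — executes, giving -3 — identical to its old value.
  node6: a read changed (input1 9->4) — executes, giving 4.

Demanding node6 again yields 4.
3 derived signals run: node1, node4, node6.
The nodes whose values change: input1, node6.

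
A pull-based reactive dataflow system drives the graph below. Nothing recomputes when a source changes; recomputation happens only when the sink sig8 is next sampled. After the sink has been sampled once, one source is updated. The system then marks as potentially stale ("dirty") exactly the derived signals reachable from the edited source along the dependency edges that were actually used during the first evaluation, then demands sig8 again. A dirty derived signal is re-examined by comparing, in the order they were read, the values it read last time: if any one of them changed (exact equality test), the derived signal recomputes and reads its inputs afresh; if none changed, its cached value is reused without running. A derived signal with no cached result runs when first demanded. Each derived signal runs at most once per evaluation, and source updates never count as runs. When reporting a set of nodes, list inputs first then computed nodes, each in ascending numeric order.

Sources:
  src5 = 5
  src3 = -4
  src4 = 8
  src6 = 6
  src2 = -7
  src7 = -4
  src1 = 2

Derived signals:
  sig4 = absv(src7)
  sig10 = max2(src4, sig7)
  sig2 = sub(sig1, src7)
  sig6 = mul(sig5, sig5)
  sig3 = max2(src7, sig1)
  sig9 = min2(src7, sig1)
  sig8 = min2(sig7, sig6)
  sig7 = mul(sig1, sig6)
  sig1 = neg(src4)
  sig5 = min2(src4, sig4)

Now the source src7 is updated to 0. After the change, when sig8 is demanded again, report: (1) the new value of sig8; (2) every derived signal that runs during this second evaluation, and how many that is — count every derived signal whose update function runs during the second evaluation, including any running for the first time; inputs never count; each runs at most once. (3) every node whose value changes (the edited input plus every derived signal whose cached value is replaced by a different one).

New value of sig8: 0.
Derived signals that run: sig4, sig5, sig6, sig7, sig8 — 5 in total.
Values that change: src7, sig4, sig5, sig6, sig7, sig8.

First evaluation (everything demanded from the output):
  sig1 = neg(8) = -8
  sig4 = absv(-4) = 4
  sig5 = min2(8, 4) = 4
  sig6 = mul(4, 4) = 16
  sig7 = mul(-8, 16) = -128
  sig8 = min2(-128, 16) = -128

Propagation after the edit:
  sig4: runs — src7 -4->0; result 0.
  sig5: runs — sig4 4->0; result 0.
  sig6: runs — sig5 4->0; sig5 4->0; result 0.
  sig7: runs — sig6 16->0; result 0.
  sig8: runs — sig7 -128->0; sig6 16->0; result 0.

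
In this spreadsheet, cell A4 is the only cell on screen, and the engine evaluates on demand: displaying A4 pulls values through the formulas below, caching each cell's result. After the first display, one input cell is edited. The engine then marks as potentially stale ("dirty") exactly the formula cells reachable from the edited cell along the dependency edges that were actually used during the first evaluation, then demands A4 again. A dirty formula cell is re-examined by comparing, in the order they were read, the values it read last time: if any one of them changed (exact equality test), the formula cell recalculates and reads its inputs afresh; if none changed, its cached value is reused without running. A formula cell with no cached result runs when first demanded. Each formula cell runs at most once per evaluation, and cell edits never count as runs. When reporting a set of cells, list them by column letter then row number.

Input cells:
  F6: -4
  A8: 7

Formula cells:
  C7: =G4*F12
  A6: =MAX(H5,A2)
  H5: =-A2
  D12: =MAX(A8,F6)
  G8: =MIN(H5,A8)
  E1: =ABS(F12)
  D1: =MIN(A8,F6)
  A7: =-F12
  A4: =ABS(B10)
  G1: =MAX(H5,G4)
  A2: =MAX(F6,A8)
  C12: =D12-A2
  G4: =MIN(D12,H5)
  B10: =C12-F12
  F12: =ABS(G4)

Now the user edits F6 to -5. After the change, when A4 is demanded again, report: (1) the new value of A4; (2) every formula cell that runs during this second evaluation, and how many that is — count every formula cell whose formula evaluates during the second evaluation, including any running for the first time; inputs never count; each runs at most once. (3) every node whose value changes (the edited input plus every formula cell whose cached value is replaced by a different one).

Initial pass — values computed on the first demand:
  A2 = MAX(-4, 7) = 7
  D12 = MAX(7, -4) = 7
  C12 = 7 - 7 = 0
  H5 = -(7) = -7
  G4 = MIN(7, -7) = -7
  F12 = ABS(-7) = 7
  B10 = 0 - 7 = -7
  A4 = ABS(-7) = 7

Second demand — change propagation:
  A2: re-runs because F6 -4->-5; new result 7 (unchanged).
  D12: re-runs because F6 -4->-5; new result 7 (unchanged).
  C12: re-examined; everything it read last time is the same (D12 unchanged, A2 unchanged) — cache 0 kept, no run.
  H5: re-examined; everything it read last time is the same (A2 unchanged) — cache -7 kept, no run.
  G4: re-examined; everything it read last time is the same (D12 unchanged, H5 unchanged) — cache -7 kept, no run.
  F12: re-examined; everything it read last time is the same (G4 unchanged) — cache 7 kept, no run.
  B10: re-examined; everything it read last time is the same (C12 unchanged, F12 unchanged) — cache -7 kept, no run.
  A4: re-examined; everything it read last time is the same (B10 unchanged) — cache 7 kept, no run.

The important point: at H5 every value read last time is unchanged, so the dirty flag clears without a run.

A4 now evaluates to 7.
Run set: A2, D12 (2 run).
Changed values: F6.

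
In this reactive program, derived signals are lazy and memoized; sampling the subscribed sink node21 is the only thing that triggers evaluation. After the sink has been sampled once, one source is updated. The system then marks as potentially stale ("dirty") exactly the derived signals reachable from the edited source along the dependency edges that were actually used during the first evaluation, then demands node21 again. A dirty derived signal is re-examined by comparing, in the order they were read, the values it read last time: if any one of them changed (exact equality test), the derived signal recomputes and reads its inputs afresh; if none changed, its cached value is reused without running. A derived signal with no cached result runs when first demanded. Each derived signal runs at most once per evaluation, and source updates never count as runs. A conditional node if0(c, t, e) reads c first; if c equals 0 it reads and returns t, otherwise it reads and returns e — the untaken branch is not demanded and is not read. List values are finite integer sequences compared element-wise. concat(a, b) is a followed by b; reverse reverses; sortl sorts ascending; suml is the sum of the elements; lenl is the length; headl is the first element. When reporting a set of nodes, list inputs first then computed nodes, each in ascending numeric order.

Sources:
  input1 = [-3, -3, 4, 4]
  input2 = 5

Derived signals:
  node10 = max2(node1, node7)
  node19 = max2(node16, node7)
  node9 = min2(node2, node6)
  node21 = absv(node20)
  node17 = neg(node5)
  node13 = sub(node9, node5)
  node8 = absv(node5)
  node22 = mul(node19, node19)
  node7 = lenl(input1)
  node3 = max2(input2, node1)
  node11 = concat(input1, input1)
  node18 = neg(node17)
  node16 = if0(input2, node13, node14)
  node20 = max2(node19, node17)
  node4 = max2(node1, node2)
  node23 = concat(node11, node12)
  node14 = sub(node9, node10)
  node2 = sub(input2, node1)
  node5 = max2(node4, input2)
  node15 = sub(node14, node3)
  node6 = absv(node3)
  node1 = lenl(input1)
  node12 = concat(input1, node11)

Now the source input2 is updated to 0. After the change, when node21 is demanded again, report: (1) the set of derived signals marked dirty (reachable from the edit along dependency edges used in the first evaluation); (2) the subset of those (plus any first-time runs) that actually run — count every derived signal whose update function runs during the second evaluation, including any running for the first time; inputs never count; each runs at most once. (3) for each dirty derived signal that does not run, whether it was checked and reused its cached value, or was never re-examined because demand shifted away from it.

The edit dirties: node2, node3, node4, node5, node6, node9, node14, node16, node17, node19, node20, node21.
11 derived signals run: node2, node3, node4, node5, node6, node9, node13, node16, node17, node19, node20.
Cache hits after checking: node21.
Unvisited dirty nodes (no longer demanded): node14.
Note the branch switch — demand abandons node14, which is never re-examined.

First demand of the output computes:
  node1 = lenl([-3, -3, 4, 4]) = 4
  node2 = sub(5, 4) = 1
  node3 = max2(5, 4) = 5
  node4 = max2(4, 1) = 4
  node5 = max2(4, 5) = 5
  node6 = absv(5) = 5
  node7 = lenl([-3, -3, 4, 4]) = 4
  node9 = min2(1, 5) = 1
  node10 = max2(4, 4) = 4
  node14 = sub(1, 4) = -3
  node16 = if0(input2=5 -> else branch node14) = -3
  node17 = neg(5) = -5
  node19 = max2(-3, 4) = 4
  node20 = max2(4, -5) = 4
  node21 = absv(4) = 4

After the edit, cleaning proceeds:
  node2: a read changed (input2 5->0) — executes, giving -4.
  node3: a read changed (input2 5->0) — executes, giving 4.
  node4: a read changed (node2 1->-4) — executes, giving 4 — identical to its old value.
  node5: a read changed (input2 5->0) — executes, giving 4.
  node6: a read changed (node3 5->4) — executes, giving 4.
  node9: a read changed (node2 1->-4; node6 5->4) — executes, giving -4.
  node13: had never run; runs now, result -8.
  node14: stays stale; no demand reaches it after the flip.
  node16: a read changed (input2 5->0) — executes, giving -8.
  node17: a read changed (node5 5->4) — executes, giving -4.
  node19: a read changed (node16 -3->-8) — executes, giving 4 — identical to its old value.
  node20: a read changed (node17 -5->-4) — executes, giving 4 — identical to its old value.
  node21: dirty, but its reads are unchanged (node20 unchanged); cached 4 stands.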